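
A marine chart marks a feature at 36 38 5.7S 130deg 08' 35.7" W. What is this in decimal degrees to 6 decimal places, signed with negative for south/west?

Latitude: 36° + 38/60 + 5.7/3600 = 36 + 0.633333 + 0.001583 = 36.6349167
hemisphere S, so the sign is −
λ: 8′ + 35.7″ = 8.59500′; 130 + 8.59500/60 = 130.1432500
W ⇒ negate

-36.634917, -130.143250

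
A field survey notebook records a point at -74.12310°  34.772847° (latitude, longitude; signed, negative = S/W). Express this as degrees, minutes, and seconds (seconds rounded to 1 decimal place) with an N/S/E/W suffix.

74°07′23.2″ S, 34°46′22.2″ E

Latitude is negative → S; |value| = 74.123100
Lat: whole degrees 74; 7.38600′ → 7′ and 23.160″
Lon: 0.772847° → 46.37082′; 0.37082 × 60 = 22.249″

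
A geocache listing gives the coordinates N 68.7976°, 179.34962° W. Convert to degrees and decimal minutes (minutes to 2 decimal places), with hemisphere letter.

68° 47.86′ N, 179° 20.98′ W

Lat: 68° + 0.797600 × 60 = 68° 47.8560′
λ: minutes = (179.349620 − 179) × 60 = 20.9772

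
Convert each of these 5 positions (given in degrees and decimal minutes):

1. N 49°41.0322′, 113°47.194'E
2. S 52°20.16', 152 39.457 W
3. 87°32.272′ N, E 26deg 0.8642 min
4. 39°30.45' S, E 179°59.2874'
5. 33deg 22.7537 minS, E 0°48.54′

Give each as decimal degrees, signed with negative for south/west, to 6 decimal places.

1. 49.683870, 113.786567
2. -52.336000, -152.657617
3. 87.537867, 26.014403
4. -39.507500, 179.988123
5. -33.379228, 0.809000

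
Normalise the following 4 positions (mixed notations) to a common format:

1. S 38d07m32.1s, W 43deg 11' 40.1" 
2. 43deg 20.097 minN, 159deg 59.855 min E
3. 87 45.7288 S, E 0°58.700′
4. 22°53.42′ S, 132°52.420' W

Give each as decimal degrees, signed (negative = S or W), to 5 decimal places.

1. -38.12558, -43.19447
2. 43.33495, 159.99758
3. -87.76215, 0.97833
4. -22.89033, -132.87367

Point 1:
  Latitude: 38° + 7/60 + 32.1/3600 = 38 + 0.116667 + 0.008917 = 38.125583
  S → negative
  Longitude: 11′ + 40.1″ = 11.66833′; 43 + 11.66833/60 = 43.194472
  W ⇒ negate
Point 2:
  Latitude: 43 + 20.097/60 = 43.334950
  N → positive
  λ: 159 + 59.855/60 = 159.997583
  E → positive
Point 3:
  φ: 45.7288′ = 0.762147°; total 87.762147
  S ⇒ negate
  Longitude: 58.7′ = 0.978333°; total 0.978333
  E ⇒ keep positive
Point 4:
  Lat: 22 + 53.42/60 = 22.890333
  S ⇒ negate
  λ: 52.42′ = 0.873667°; total 132.873667
  W ⇒ negate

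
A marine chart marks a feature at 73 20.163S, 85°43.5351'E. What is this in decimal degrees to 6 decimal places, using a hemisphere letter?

φ: 73 + 20.163/60 = 73.3360500
Longitude: 85 + 43.5351/60 = 85.7255850

73.336050° S, 85.725585° E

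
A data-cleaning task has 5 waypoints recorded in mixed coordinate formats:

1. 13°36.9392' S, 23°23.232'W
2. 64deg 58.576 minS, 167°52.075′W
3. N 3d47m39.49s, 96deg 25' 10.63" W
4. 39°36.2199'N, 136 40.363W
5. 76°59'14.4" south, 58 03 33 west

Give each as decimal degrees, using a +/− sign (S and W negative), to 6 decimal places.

1. -13.615653, -23.387200
2. -64.976267, -167.867917
3. 3.794303, -96.419619
4. 39.603665, -136.672717
5. -76.987333, -58.059167

Point 1:
  Latitude: 13 + 36.9392/60 = 13.6156533
  S → negative
  λ: 23 + 23.232/60 = 23.3872000
  hemisphere W, so the sign is −
Point 2:
  φ: 64 + 58.576/60 = 64.9762667
  hemisphere S, so the sign is −
  Longitude: 167 + 52.075/60 = 167.8679167
  W → negative
Point 3:
  Latitude: 3 + 47/60 + 39.49/3600 = 3.7943028
  N ⇒ keep positive
  Longitude: 96° + 25/60 + 10.63/3600 = 96 + 0.416667 + 0.002953 = 96.4196194
  W → negative
Point 4:
  Latitude: 36.2199′ = 0.603665°; total 39.6036650
  N ⇒ keep positive
  λ: 40.363′ = 0.672717°; total 136.6727167
  hemisphere W, so the sign is −
Point 5:
  Latitude: 76 + 59/60 + 14.4/3600 = 76.9873333
  hemisphere S, so the sign is −
  Longitude: 3′ + 33″ = 3.55000′; 58 + 3.55000/60 = 58.0591667
  hemisphere W, so the sign is −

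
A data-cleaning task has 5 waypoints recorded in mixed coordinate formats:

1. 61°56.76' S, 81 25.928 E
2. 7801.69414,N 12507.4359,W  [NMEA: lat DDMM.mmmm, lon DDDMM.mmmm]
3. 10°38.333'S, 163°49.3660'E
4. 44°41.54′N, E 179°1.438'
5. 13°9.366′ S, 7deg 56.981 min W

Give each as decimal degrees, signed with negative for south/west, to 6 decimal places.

Point 1:
  Latitude: 61 + 56.76/60 = 61.9460000
  S → negative
  Lon: 25.928′ = 0.432133°; total 81.4321333
  E ⇒ keep positive
Point 2:
  Lat: degrees = first 2 digits = 78, minutes = 1.69414; 78 + 1.69414/60 = 78.0282357
  N ⇒ keep positive
  λ: degrees = first 3 digits = 125, minutes = 7.4359; 125 + 7.4359/60 = 125.1239317
  W ⇒ negate
Point 3:
  Latitude: 38.333′ = 0.638883°; total 10.6388833
  S → negative
  Longitude: 163 + 49.366/60 = 163.8227667
  E → positive
Point 4:
  Lat: 44 + 41.54/60 = 44.6923333
  N ⇒ keep positive
  Longitude: 1.438′ = 0.023967°; total 179.0239667
  E → positive
Point 5:
  Lat: 13 + 9.366/60 = 13.1561000
  hemisphere S, so the sign is −
  λ: 7 + 56.981/60 = 7.9496833
  W → negative

1. -61.946000, 81.432133
2. 78.028236, -125.123932
3. -10.638883, 163.822767
4. 44.692333, 179.023967
5. -13.156100, -7.949683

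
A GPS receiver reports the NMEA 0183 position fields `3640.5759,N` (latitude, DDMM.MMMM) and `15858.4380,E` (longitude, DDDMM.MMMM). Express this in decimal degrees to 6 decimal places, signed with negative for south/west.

36.676265, 158.973967

φ: split at 2 digits → 36° and 40.5759′; 36 + 40.5759/60 = 36.6762650
N → positive
Lon: split at 3 digits → 158° and 58.438′; 158 + 58.438/60 = 158.9739667
E ⇒ keep positive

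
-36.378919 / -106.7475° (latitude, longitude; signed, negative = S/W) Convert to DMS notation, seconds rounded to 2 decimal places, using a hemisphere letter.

Latitude is negative → S; |value| = 36.378919
φ: 0.378919° → 22.73514′; 0.73514 × 60 = 44.1084″
Longitude is negative → W; |value| = 106.747500
λ: 0.747500 × 60 = 44.85000′ → 44′, remainder × 60 = 51.0000″

36°22′44.11″ S, 106°44′51.00″ W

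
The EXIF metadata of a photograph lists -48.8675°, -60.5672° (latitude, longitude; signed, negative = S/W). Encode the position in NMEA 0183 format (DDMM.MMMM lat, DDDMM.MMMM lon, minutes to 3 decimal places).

Latitude is negative → S; |value| = 48.867500
Latitude: minutes = (48.867500 − 48) × 60 = 52.05000
Longitude is negative → W; |value| = 60.567200
Longitude: fractional part 0.567200 → 34.03200 minutes

4852.050,S / 06034.032,W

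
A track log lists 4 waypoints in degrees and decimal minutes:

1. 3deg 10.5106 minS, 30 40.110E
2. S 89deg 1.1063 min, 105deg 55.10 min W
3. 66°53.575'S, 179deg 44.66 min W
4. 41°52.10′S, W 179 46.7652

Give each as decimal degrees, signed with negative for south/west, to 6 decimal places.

Point 1:
  Lat: 3 + 10.5106/60 = 3.1751767
  hemisphere S, so the sign is −
  λ: 40.11′ = 0.668500°; total 30.6685000
  E → positive
Point 2:
  φ: 89 + 1.1063/60 = 89.0184383
  S ⇒ negate
  λ: 105 + 55.1/60 = 105.9183333
  W → negative
Point 3:
  Latitude: 53.575′ = 0.892917°; total 66.8929167
  S ⇒ negate
  λ: 44.66′ = 0.744333°; total 179.7443333
  hemisphere W, so the sign is −
Point 4:
  Latitude: 52.1′ = 0.868333°; total 41.8683333
  hemisphere S, so the sign is −
  Lon: 46.7652′ = 0.779420°; total 179.7794200
  hemisphere W, so the sign is −

1. -3.175177, 30.668500
2. -89.018438, -105.918333
3. -66.892917, -179.744333
4. -41.868333, -179.779420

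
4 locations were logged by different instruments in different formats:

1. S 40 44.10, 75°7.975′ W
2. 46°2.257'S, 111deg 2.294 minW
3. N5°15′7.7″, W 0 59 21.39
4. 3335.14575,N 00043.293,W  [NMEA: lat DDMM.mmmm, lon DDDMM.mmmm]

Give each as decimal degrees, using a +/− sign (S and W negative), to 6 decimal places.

Point 1:
  φ: 40 + 44.1/60 = 40.7350000
  S → negative
  λ: 7.975′ = 0.132917°; total 75.1329167
  hemisphere W, so the sign is −
Point 2:
  Latitude: 46 + 2.257/60 = 46.0376167
  S → negative
  Longitude: 2.294′ = 0.038233°; total 111.0382333
  W ⇒ negate
Point 3:
  Latitude: 5° + 15/60 + 7.7/3600 = 5 + 0.250000 + 0.002139 = 5.2521389
  N ⇒ keep positive
  Longitude: 59′ + 21.39″ = 59.35650′; 0 + 59.35650/60 = 0.9892750
  hemisphere W, so the sign is −
Point 4:
  φ: degrees = first 2 digits = 33, minutes = 35.14575; 33 + 35.14575/60 = 33.5857625
  N ⇒ keep positive
  Lon: degrees = first 3 digits = 0, minutes = 43.293; 0 + 43.293/60 = 0.7215500
  hemisphere W, so the sign is −

1. -40.735000, -75.132917
2. -46.037617, -111.038233
3. 5.252139, -0.989275
4. 33.585763, -0.721550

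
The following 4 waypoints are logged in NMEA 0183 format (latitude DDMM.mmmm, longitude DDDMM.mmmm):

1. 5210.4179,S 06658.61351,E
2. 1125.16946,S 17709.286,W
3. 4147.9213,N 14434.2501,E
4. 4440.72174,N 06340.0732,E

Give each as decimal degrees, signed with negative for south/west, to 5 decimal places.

1. -52.17363, 66.97689
2. -11.41949, -177.15477
3. 41.79869, 144.57084
4. 44.67870, 63.66789

Point 1:
  φ: split at 2 digits → 52° and 10.4179′; 52 + 10.4179/60 = 52.173632
  hemisphere S, so the sign is −
  Lon: split at 3 digits → 066° and 58.61351′; 66 + 58.61351/60 = 66.976892
  E ⇒ keep positive
Point 2:
  φ: degrees = first 2 digits = 11, minutes = 25.16946; 11 + 25.16946/60 = 11.419491
  S → negative
  λ: degrees = first 3 digits = 177, minutes = 9.286; 177 + 9.286/60 = 177.154767
  W ⇒ negate
Point 3:
  Lat: split at 2 digits → 41° and 47.9213′; 41 + 47.9213/60 = 41.798688
  N → positive
  λ: split at 3 digits → 144° and 34.2501′; 144 + 34.2501/60 = 144.570835
  E → positive
Point 4:
  Latitude: degrees = first 2 digits = 44, minutes = 40.72174; 44 + 40.72174/60 = 44.678696
  N ⇒ keep positive
  Longitude: split at 3 digits → 063° and 40.0732′; 63 + 40.0732/60 = 63.667887
  E ⇒ keep positive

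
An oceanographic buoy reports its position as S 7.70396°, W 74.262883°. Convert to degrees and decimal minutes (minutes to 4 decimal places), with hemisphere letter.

7° 42.2376′ S, 74° 15.7730′ W

Latitude: minutes = (7.703960 − 7) × 60 = 42.237600
Longitude: 74° + 0.262883 × 60 = 74° 15.772980′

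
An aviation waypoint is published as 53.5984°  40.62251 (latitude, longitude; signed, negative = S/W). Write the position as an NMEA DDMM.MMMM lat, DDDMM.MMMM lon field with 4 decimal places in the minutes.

5335.9040,N / 04037.3506,E

φ: minutes = (53.598400 − 53) × 60 = 35.904000
λ: 40° + 0.622510 × 60 = 40° 37.350600′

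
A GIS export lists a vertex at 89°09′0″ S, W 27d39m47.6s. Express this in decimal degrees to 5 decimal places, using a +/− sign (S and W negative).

Lat: 89 + 9/60 + 0/3600 = 89.150000
S ⇒ negate
λ: 27° + 39/60 + 47.6/3600 = 27 + 0.650000 + 0.013222 = 27.663222
W ⇒ negate

-89.15000, -27.66322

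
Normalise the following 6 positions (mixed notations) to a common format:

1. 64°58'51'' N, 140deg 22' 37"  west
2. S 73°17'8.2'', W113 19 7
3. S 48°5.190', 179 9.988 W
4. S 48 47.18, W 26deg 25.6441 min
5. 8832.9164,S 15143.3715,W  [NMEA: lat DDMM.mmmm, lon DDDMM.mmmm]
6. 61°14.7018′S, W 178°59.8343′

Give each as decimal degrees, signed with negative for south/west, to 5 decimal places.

Point 1:
  φ: 64° + 58/60 + 51/3600 = 64 + 0.966667 + 0.014167 = 64.980833
  N ⇒ keep positive
  Lon: 140 + 22/60 + 37/3600 = 140.376944
  W → negative
Point 2:
  Latitude: 73 + 17/60 + 8.2/3600 = 73.285611
  S ⇒ negate
  Longitude: 113° + 19/60 + 7/3600 = 113 + 0.316667 + 0.001944 = 113.318611
  hemisphere W, so the sign is −
Point 3:
  φ: 48 + 5.19/60 = 48.086500
  hemisphere S, so the sign is −
  Lon: 9.988′ = 0.166467°; total 179.166467
  hemisphere W, so the sign is −
Point 4:
  Lat: 47.18′ = 0.786333°; total 48.786333
  S → negative
  Longitude: 26 + 25.6441/60 = 26.427402
  hemisphere W, so the sign is −
Point 5:
  Lat: degrees = first 2 digits = 88, minutes = 32.9164; 88 + 32.9164/60 = 88.548607
  hemisphere S, so the sign is −
  Lon: degrees = first 3 digits = 151, minutes = 43.3715; 151 + 43.3715/60 = 151.722858
  W ⇒ negate
Point 6:
  φ: 61 + 14.7018/60 = 61.245030
  hemisphere S, so the sign is −
  Longitude: 178 + 59.8343/60 = 178.997238
  W ⇒ negate

1. 64.98083, -140.37694
2. -73.28561, -113.31861
3. -48.08650, -179.16647
4. -48.78633, -26.42740
5. -88.54861, -151.72286
6. -61.24503, -178.99724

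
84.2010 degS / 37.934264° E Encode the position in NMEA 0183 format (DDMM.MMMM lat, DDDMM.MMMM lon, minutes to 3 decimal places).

8412.060,S / 03756.056,E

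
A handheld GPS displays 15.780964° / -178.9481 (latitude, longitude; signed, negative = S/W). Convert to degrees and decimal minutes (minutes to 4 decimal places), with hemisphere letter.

15° 46.8578′ N, 178° 56.8860′ W

φ: 15° + 0.780964 × 60 = 15° 46.857840′
Longitude is negative → W; |value| = 178.948100
Longitude: minutes = (178.948100 − 178) × 60 = 56.886000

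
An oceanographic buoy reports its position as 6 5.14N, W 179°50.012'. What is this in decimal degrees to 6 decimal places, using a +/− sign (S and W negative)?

6.085667, -179.833533

Lat: 5.14′ = 0.085667°; total 6.0856667
N ⇒ keep positive
λ: 50.012′ = 0.833533°; total 179.8335333
W ⇒ negate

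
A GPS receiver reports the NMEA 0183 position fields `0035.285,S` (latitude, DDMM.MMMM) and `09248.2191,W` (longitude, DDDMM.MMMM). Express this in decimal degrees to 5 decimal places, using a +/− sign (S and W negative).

-0.58808, -92.80365

φ: split at 2 digits → 00° and 35.285′; 0 + 35.285/60 = 0.588083
hemisphere S, so the sign is −
λ: degrees = first 3 digits = 92, minutes = 48.2191; 92 + 48.2191/60 = 92.803652
W ⇒ negate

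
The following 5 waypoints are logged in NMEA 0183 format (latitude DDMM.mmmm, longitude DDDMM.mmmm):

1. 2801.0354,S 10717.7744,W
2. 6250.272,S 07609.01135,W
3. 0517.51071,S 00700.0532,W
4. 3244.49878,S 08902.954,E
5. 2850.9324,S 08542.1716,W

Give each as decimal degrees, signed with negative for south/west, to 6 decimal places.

Point 1:
  Latitude: degrees = first 2 digits = 28, minutes = 1.0354; 28 + 1.0354/60 = 28.0172567
  S → negative
  Lon: degrees = first 3 digits = 107, minutes = 17.7744; 107 + 17.7744/60 = 107.2962400
  W ⇒ negate
Point 2:
  Latitude: split at 2 digits → 62° and 50.272′; 62 + 50.272/60 = 62.8378667
  S ⇒ negate
  Longitude: degrees = first 3 digits = 76, minutes = 9.01135; 76 + 9.01135/60 = 76.1501892
  hemisphere W, so the sign is −
Point 3:
  φ: degrees = first 2 digits = 5, minutes = 17.51071; 5 + 17.51071/60 = 5.2918452
  S → negative
  λ: degrees = first 3 digits = 7, minutes = 0.0532; 7 + 0.0532/60 = 7.0008867
  W ⇒ negate
Point 4:
  Latitude: split at 2 digits → 32° and 44.49878′; 32 + 44.49878/60 = 32.7416463
  S ⇒ negate
  Longitude: degrees = first 3 digits = 89, minutes = 2.954; 89 + 2.954/60 = 89.0492333
  E ⇒ keep positive
Point 5:
  φ: degrees = first 2 digits = 28, minutes = 50.9324; 28 + 50.9324/60 = 28.8488733
  S → negative
  Longitude: split at 3 digits → 085° and 42.1716′; 85 + 42.1716/60 = 85.7028600
  W ⇒ negate

1. -28.017257, -107.296240
2. -62.837867, -76.150189
3. -5.291845, -7.000887
4. -32.741646, 89.049233
5. -28.848873, -85.702860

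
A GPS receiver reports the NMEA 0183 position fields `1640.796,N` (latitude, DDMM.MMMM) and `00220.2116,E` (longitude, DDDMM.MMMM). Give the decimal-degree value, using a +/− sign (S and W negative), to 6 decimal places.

φ: split at 2 digits → 16° and 40.796′; 16 + 40.796/60 = 16.6799333
N ⇒ keep positive
Longitude: split at 3 digits → 002° and 20.2116′; 2 + 20.2116/60 = 2.3368600
E → positive

16.679933, 2.336860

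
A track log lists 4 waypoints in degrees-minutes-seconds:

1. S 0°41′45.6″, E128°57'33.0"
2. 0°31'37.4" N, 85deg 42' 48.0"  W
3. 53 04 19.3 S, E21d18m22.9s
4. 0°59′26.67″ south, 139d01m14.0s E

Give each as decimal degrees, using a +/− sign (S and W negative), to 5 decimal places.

1. -0.69600, 128.95917
2. 0.52706, -85.71333
3. -53.07203, 21.30636
4. -0.99074, 139.02056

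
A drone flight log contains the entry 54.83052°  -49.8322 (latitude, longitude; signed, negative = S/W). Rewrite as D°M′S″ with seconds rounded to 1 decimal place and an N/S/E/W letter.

Latitude: 0.830520 × 60 = 49.83120′ → 49′, remainder × 60 = 49.872″
Longitude is negative → W; |value| = 49.832200
Longitude: 0.832200 × 60 = 49.93200′ → 49′, remainder × 60 = 55.920″

54°49′49.9″ N, 49°49′55.9″ W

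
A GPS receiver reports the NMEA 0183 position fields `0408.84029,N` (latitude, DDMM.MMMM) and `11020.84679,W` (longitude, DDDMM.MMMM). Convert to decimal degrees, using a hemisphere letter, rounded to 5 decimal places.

φ: degrees = first 2 digits = 4, minutes = 8.84029; 4 + 8.84029/60 = 4.147338
Lon: degrees = first 3 digits = 110, minutes = 20.84679; 110 + 20.84679/60 = 110.347447

4.14734° N, 110.34745° W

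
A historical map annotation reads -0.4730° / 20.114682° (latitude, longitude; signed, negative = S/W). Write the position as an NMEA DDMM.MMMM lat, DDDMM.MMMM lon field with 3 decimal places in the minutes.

0028.380,S / 02006.881,E

Latitude is negative → S; |value| = 0.473000
Latitude: 0° + 0.473000 × 60 = 0° 28.38000′
Longitude: minutes = (20.114682 − 20) × 60 = 6.88092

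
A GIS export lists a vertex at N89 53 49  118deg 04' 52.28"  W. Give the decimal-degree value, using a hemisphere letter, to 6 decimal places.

Latitude: 53′ + 49″ = 53.81667′; 89 + 53.81667/60 = 89.8969444
λ: 4′ + 52.28″ = 4.87133′; 118 + 4.87133/60 = 118.0811889

89.896944° N, 118.081189° W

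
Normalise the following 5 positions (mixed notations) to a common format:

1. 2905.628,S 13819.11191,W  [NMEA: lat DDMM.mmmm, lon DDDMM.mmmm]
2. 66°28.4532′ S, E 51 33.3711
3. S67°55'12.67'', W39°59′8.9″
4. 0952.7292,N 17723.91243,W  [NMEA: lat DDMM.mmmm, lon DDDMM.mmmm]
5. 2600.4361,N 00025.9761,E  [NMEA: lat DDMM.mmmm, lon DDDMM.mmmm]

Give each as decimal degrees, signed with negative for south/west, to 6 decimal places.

1. -29.093800, -138.318532
2. -66.474220, 51.556185
3. -67.920186, -39.985806
4. 9.878820, -177.398541
5. 26.007268, 0.432935

Point 1:
  Latitude: degrees = first 2 digits = 29, minutes = 5.628; 29 + 5.628/60 = 29.0938000
  S ⇒ negate
  λ: degrees = first 3 digits = 138, minutes = 19.11191; 138 + 19.11191/60 = 138.3185318
  hemisphere W, so the sign is −
Point 2:
  Latitude: 66 + 28.4532/60 = 66.4742200
  S ⇒ negate
  Lon: 51 + 33.3711/60 = 51.5561850
  E → positive
Point 3:
  φ: 55′ + 12.67″ = 55.21117′; 67 + 55.21117/60 = 67.9201861
  S ⇒ negate
  Lon: 39° + 59/60 + 8.9/3600 = 39 + 0.983333 + 0.002472 = 39.9858056
  W ⇒ negate
Point 4:
  φ: split at 2 digits → 09° and 52.7292′; 9 + 52.7292/60 = 9.8788200
  N → positive
  λ: split at 3 digits → 177° and 23.91243′; 177 + 23.91243/60 = 177.3985405
  hemisphere W, so the sign is −
Point 5:
  φ: degrees = first 2 digits = 26, minutes = 0.4361; 26 + 0.4361/60 = 26.0072683
  N → positive
  Longitude: degrees = first 3 digits = 0, minutes = 25.9761; 0 + 25.9761/60 = 0.4329350
  E ⇒ keep positive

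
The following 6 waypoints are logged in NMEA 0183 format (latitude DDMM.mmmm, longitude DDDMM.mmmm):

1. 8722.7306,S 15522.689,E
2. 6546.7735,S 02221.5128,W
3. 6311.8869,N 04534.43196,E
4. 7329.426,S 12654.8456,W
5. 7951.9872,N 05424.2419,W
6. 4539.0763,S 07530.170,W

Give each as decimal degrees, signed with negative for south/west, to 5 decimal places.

Point 1:
  φ: degrees = first 2 digits = 87, minutes = 22.7306; 87 + 22.7306/60 = 87.378843
  hemisphere S, so the sign is −
  λ: degrees = first 3 digits = 155, minutes = 22.689; 155 + 22.689/60 = 155.378150
  E → positive
Point 2:
  Latitude: degrees = first 2 digits = 65, minutes = 46.7735; 65 + 46.7735/60 = 65.779558
  S ⇒ negate
  λ: split at 3 digits → 022° and 21.5128′; 22 + 21.5128/60 = 22.358547
  hemisphere W, so the sign is −
Point 3:
  Lat: split at 2 digits → 63° and 11.8869′; 63 + 11.8869/60 = 63.198115
  N → positive
  λ: degrees = first 3 digits = 45, minutes = 34.43196; 45 + 34.43196/60 = 45.573866
  E ⇒ keep positive
Point 4:
  Latitude: split at 2 digits → 73° and 29.426′; 73 + 29.426/60 = 73.490433
  S ⇒ negate
  Longitude: split at 3 digits → 126° and 54.8456′; 126 + 54.8456/60 = 126.914093
  W → negative
Point 5:
  Lat: split at 2 digits → 79° and 51.9872′; 79 + 51.9872/60 = 79.866453
  N → positive
  λ: degrees = first 3 digits = 54, minutes = 24.2419; 54 + 24.2419/60 = 54.404032
  hemisphere W, so the sign is −
Point 6:
  φ: degrees = first 2 digits = 45, minutes = 39.0763; 45 + 39.0763/60 = 45.651272
  S → negative
  λ: split at 3 digits → 075° and 30.17′; 75 + 30.17/60 = 75.502833
  W → negative

1. -87.37884, 155.37815
2. -65.77956, -22.35855
3. 63.19812, 45.57387
4. -73.49043, -126.91409
5. 79.86645, -54.40403
6. -45.65127, -75.50283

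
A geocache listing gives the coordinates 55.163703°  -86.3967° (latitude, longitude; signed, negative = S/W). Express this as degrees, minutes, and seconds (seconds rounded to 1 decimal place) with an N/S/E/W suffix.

Latitude: 0.163703 × 60 = 9.82218′ → 9′, remainder × 60 = 49.331″
Longitude is negative → W; |value| = 86.396700
Lon: 0.396700° → 23.80200′; 0.80200 × 60 = 48.120″

55°09′49.3″ N, 86°23′48.1″ W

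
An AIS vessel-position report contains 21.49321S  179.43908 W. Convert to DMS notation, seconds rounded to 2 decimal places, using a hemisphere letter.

Latitude: whole degrees 21; 29.59260′ → 29′ and 35.5560″
Lon: 0.439080 × 60 = 26.34480′ → 26′, remainder × 60 = 20.6880″

21°29′35.56″ S, 179°26′20.69″ W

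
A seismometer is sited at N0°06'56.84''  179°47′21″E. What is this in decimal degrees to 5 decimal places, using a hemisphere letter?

Latitude: 0 + 6/60 + 56.84/3600 = 0.115789
λ: 179 + 47/60 + 21/3600 = 179.789167

0.11579° N, 179.78917° E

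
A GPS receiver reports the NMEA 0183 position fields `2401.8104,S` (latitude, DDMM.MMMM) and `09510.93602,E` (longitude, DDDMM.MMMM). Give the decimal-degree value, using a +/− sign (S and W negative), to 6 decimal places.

φ: degrees = first 2 digits = 24, minutes = 1.8104; 24 + 1.8104/60 = 24.0301733
hemisphere S, so the sign is −
λ: split at 3 digits → 095° and 10.93602′; 95 + 10.93602/60 = 95.1822670
E → positive

-24.030173, 95.182267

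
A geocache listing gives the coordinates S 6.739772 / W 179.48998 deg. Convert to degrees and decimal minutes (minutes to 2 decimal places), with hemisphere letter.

6° 44.39′ S, 179° 29.40′ W

φ: 6° + 0.739772 × 60 = 6° 44.3863′
λ: minutes = (179.489980 − 179) × 60 = 29.3988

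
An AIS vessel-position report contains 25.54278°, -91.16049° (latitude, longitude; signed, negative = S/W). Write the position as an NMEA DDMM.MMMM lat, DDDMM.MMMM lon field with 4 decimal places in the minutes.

2532.5668,N / 09109.6294,W

Latitude: fractional part 0.542780 → 32.566800 minutes
Longitude is negative → W; |value| = 91.160490
Lon: 91° + 0.160490 × 60 = 91° 9.629400′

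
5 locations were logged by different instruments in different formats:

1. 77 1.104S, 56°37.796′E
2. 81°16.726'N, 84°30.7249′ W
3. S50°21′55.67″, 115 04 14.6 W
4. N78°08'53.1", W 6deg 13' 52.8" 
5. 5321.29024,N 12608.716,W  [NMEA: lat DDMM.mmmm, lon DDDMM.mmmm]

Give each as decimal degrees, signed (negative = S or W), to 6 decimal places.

1. -77.018400, 56.629933
2. 81.278767, -84.512082
3. -50.365464, -115.070722
4. 78.148083, -6.231333
5. 53.354837, -126.145267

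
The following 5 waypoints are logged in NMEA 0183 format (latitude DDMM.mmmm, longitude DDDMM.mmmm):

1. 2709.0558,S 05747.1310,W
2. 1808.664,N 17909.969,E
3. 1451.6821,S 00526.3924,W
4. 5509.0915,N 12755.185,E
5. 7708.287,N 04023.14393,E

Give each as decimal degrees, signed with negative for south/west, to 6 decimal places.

1. -27.150930, -57.785517
2. 18.144400, 179.166150
3. -14.861368, -5.439873
4. 55.151525, 127.919750
5. 77.138117, 40.385732

Point 1:
  Lat: degrees = first 2 digits = 27, minutes = 9.0558; 27 + 9.0558/60 = 27.1509300
  S ⇒ negate
  Longitude: split at 3 digits → 057° and 47.131′; 57 + 47.131/60 = 57.7855167
  hemisphere W, so the sign is −
Point 2:
  φ: degrees = first 2 digits = 18, minutes = 8.664; 18 + 8.664/60 = 18.1444000
  N ⇒ keep positive
  λ: split at 3 digits → 179° and 9.969′; 179 + 9.969/60 = 179.1661500
  E ⇒ keep positive
Point 3:
  φ: degrees = first 2 digits = 14, minutes = 51.6821; 14 + 51.6821/60 = 14.8613683
  S → negative
  Lon: split at 3 digits → 005° and 26.3924′; 5 + 26.3924/60 = 5.4398733
  W ⇒ negate
Point 4:
  Lat: split at 2 digits → 55° and 9.0915′; 55 + 9.0915/60 = 55.1515250
  N ⇒ keep positive
  Longitude: degrees = first 3 digits = 127, minutes = 55.185; 127 + 55.185/60 = 127.9197500
  E → positive
Point 5:
  φ: degrees = first 2 digits = 77, minutes = 8.287; 77 + 8.287/60 = 77.1381167
  N ⇒ keep positive
  Longitude: degrees = first 3 digits = 40, minutes = 23.14393; 40 + 23.14393/60 = 40.3857322
  E → positive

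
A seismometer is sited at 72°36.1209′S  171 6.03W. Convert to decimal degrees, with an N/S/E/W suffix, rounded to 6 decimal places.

Lat: 36.1209′ = 0.602015°; total 72.6020150
Longitude: 171 + 6.03/60 = 171.1005000

72.602015° S, 171.100500° W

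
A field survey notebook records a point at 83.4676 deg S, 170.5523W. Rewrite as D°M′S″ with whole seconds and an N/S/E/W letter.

83°28′3″ S, 170°33′8″ W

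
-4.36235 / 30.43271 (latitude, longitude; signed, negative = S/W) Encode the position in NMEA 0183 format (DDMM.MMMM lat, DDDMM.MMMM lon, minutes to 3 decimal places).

0421.741,S / 03025.963,E

Latitude is negative → S; |value| = 4.362350
Latitude: 4° + 0.362350 × 60 = 4° 21.74100′
Longitude: 30° + 0.432710 × 60 = 30° 25.96260′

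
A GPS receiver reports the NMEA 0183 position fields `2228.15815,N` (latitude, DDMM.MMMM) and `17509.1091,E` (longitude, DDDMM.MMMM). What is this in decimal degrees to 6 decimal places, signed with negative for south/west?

22.469303, 175.151818

Latitude: split at 2 digits → 22° and 28.15815′; 22 + 28.15815/60 = 22.4693025
N → positive
λ: split at 3 digits → 175° and 9.1091′; 175 + 9.1091/60 = 175.1518183
E ⇒ keep positive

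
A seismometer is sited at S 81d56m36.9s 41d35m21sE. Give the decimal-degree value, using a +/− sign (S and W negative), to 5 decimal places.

Lat: 56′ + 36.9″ = 56.61500′; 81 + 56.61500/60 = 81.943583
S ⇒ negate
λ: 35′ + 21″ = 35.35000′; 41 + 35.35000/60 = 41.589167
E ⇒ keep positive

-81.94358, 41.58917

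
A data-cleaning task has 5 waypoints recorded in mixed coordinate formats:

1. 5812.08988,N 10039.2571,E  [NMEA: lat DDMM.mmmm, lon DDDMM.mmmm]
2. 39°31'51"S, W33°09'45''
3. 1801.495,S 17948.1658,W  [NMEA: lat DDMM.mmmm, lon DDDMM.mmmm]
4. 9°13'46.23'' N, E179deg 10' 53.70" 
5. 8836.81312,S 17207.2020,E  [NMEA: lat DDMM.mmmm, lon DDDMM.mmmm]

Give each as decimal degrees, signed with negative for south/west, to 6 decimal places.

Point 1:
  φ: degrees = first 2 digits = 58, minutes = 12.08988; 58 + 12.08988/60 = 58.2014980
  N → positive
  λ: split at 3 digits → 100° and 39.2571′; 100 + 39.2571/60 = 100.6542850
  E → positive
Point 2:
  φ: 31′ + 51″ = 31.85000′; 39 + 31.85000/60 = 39.5308333
  S → negative
  Longitude: 33° + 9/60 + 45/3600 = 33 + 0.150000 + 0.012500 = 33.1625000
  W ⇒ negate
Point 3:
  φ: degrees = first 2 digits = 18, minutes = 1.495; 18 + 1.495/60 = 18.0249167
  S ⇒ negate
  Longitude: split at 3 digits → 179° and 48.1658′; 179 + 48.1658/60 = 179.8027633
  hemisphere W, so the sign is −
Point 4:
  φ: 13′ + 46.23″ = 13.77050′; 9 + 13.77050/60 = 9.2295083
  N → positive
  Longitude: 179 + 10/60 + 53.7/3600 = 179.1815833
  E ⇒ keep positive
Point 5:
  φ: degrees = first 2 digits = 88, minutes = 36.81312; 88 + 36.81312/60 = 88.6135520
  S ⇒ negate
  Lon: split at 3 digits → 172° and 7.202′; 172 + 7.202/60 = 172.1200333
  E ⇒ keep positive

1. 58.201498, 100.654285
2. -39.530833, -33.162500
3. -18.024917, -179.802763
4. 9.229508, 179.181583
5. -88.613552, 172.120033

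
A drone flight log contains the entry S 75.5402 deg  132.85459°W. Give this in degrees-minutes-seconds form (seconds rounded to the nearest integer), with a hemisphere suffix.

75°32′25″ S, 132°51′17″ W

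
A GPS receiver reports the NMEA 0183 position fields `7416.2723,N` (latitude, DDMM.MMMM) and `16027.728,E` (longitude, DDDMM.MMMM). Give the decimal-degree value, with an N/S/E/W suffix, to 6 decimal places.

74.271205° N, 160.462133° E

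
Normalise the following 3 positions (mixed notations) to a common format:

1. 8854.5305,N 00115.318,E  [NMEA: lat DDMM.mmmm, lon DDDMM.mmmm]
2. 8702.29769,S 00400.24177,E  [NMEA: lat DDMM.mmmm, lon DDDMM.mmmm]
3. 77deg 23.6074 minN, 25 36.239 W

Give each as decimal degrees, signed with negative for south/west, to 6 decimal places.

Point 1:
  Lat: split at 2 digits → 88° and 54.5305′; 88 + 54.5305/60 = 88.9088417
  N → positive
  λ: degrees = first 3 digits = 1, minutes = 15.318; 1 + 15.318/60 = 1.2553000
  E ⇒ keep positive
Point 2:
  φ: degrees = first 2 digits = 87, minutes = 2.29769; 87 + 2.29769/60 = 87.0382948
  S ⇒ negate
  λ: degrees = first 3 digits = 4, minutes = 0.24177; 4 + 0.24177/60 = 4.0040295
  E ⇒ keep positive
Point 3:
  Lat: 77 + 23.6074/60 = 77.3934567
  N → positive
  Longitude: 36.239′ = 0.603983°; total 25.6039833
  hemisphere W, so the sign is −

1. 88.908842, 1.255300
2. -87.038295, 4.004030
3. 77.393457, -25.603983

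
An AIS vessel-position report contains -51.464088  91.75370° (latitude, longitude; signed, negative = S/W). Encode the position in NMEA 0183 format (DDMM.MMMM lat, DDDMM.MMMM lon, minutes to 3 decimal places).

Latitude is negative → S; |value| = 51.464088
Lat: 51° + 0.464088 × 60 = 51° 27.84528′
Lon: fractional part 0.753700 → 45.22200 minutes

5127.845,S / 09145.222,E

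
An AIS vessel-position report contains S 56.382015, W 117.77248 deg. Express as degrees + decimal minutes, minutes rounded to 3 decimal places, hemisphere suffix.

Latitude: minutes = (56.382015 − 56) × 60 = 22.92090
Longitude: fractional part 0.772480 → 46.34880 minutes

56° 22.921′ S, 117° 46.349′ W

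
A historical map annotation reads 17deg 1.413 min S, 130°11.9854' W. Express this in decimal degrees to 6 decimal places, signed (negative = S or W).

-17.023550, -130.199757

Lat: 17 + 1.413/60 = 17.0235500
S ⇒ negate
λ: 130 + 11.9854/60 = 130.1997567
hemisphere W, so the sign is −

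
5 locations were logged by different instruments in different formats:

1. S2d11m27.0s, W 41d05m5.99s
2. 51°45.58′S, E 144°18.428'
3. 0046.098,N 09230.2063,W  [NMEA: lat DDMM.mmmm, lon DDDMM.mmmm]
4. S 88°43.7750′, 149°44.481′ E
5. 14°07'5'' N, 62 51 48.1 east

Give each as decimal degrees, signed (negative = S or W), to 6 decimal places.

Point 1:
  Latitude: 2 + 11/60 + 27/3600 = 2.1908333
  S → negative
  Longitude: 41 + 5/60 + 5.99/3600 = 41.0849972
  W → negative
Point 2:
  Lat: 45.58′ = 0.759667°; total 51.7596667
  S ⇒ negate
  Longitude: 18.428′ = 0.307133°; total 144.3071333
  E → positive
Point 3:
  Lat: split at 2 digits → 00° and 46.098′; 0 + 46.098/60 = 0.7683000
  N ⇒ keep positive
  Lon: split at 3 digits → 092° and 30.2063′; 92 + 30.2063/60 = 92.5034383
  W ⇒ negate
Point 4:
  Latitude: 43.775′ = 0.729583°; total 88.7295833
  hemisphere S, so the sign is −
  Longitude: 44.481′ = 0.741350°; total 149.7413500
  E ⇒ keep positive
Point 5:
  φ: 14° + 7/60 + 5/3600 = 14 + 0.116667 + 0.001389 = 14.1180556
  N → positive
  Longitude: 51′ + 48.1″ = 51.80167′; 62 + 51.80167/60 = 62.8633611
  E → positive

1. -2.190833, -41.084997
2. -51.759667, 144.307133
3. 0.768300, -92.503438
4. -88.729583, 149.741350
5. 14.118056, 62.863361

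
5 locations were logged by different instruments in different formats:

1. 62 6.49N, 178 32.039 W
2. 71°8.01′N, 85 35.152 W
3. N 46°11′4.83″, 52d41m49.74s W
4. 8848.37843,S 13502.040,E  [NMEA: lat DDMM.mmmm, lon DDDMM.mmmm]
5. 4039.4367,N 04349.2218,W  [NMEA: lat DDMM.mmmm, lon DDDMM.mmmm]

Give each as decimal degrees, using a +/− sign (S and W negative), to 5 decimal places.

Point 1:
  φ: 62 + 6.49/60 = 62.108167
  N → positive
  Longitude: 178 + 32.039/60 = 178.533983
  W ⇒ negate
Point 2:
  Lat: 71 + 8.01/60 = 71.133500
  N ⇒ keep positive
  Lon: 85 + 35.152/60 = 85.585867
  W → negative
Point 3:
  Latitude: 11′ + 4.83″ = 11.08050′; 46 + 11.08050/60 = 46.184675
  N ⇒ keep positive
  Lon: 52° + 41/60 + 49.74/3600 = 52 + 0.683333 + 0.013817 = 52.697150
  hemisphere W, so the sign is −
Point 4:
  Lat: degrees = first 2 digits = 88, minutes = 48.37843; 88 + 48.37843/60 = 88.806307
  S ⇒ negate
  Longitude: split at 3 digits → 135° and 2.04′; 135 + 2.04/60 = 135.034000
  E ⇒ keep positive
Point 5:
  Lat: degrees = first 2 digits = 40, minutes = 39.4367; 40 + 39.4367/60 = 40.657278
  N ⇒ keep positive
  Longitude: degrees = first 3 digits = 43, minutes = 49.2218; 43 + 49.2218/60 = 43.820363
  hemisphere W, so the sign is −

1. 62.10817, -178.53398
2. 71.13350, -85.58587
3. 46.18468, -52.69715
4. -88.80631, 135.03400
5. 40.65728, -43.82036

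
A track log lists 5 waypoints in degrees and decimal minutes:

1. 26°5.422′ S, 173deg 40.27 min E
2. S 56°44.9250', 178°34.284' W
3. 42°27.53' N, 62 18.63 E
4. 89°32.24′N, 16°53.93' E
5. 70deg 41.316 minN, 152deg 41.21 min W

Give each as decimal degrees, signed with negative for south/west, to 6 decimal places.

1. -26.090367, 173.671167
2. -56.748750, -178.571400
3. 42.458833, 62.310500
4. 89.537333, 16.898833
5. 70.688600, -152.686833

Point 1:
  Latitude: 26 + 5.422/60 = 26.0903667
  S ⇒ negate
  Longitude: 40.27′ = 0.671167°; total 173.6711667
  E ⇒ keep positive
Point 2:
  Latitude: 44.925′ = 0.748750°; total 56.7487500
  hemisphere S, so the sign is −
  Longitude: 178 + 34.284/60 = 178.5714000
  W → negative
Point 3:
  Latitude: 27.53′ = 0.458833°; total 42.4588333
  N → positive
  Longitude: 62 + 18.63/60 = 62.3105000
  E ⇒ keep positive
Point 4:
  φ: 89 + 32.24/60 = 89.5373333
  N ⇒ keep positive
  Longitude: 16 + 53.93/60 = 16.8988333
  E → positive
Point 5:
  φ: 41.316′ = 0.688600°; total 70.6886000
  N ⇒ keep positive
  λ: 152 + 41.21/60 = 152.6868333
  hemisphere W, so the sign is −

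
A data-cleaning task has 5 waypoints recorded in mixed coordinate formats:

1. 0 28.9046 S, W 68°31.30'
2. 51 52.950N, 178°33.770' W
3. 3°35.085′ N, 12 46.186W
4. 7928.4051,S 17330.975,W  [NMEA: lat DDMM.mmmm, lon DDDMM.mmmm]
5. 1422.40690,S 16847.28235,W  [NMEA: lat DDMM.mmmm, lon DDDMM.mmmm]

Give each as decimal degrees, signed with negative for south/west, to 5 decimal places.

Point 1:
  Lat: 0 + 28.9046/60 = 0.481743
  hemisphere S, so the sign is −
  Lon: 31.3′ = 0.521667°; total 68.521667
  W → negative
Point 2:
  Lat: 52.95′ = 0.882500°; total 51.882500
  N ⇒ keep positive
  λ: 178 + 33.77/60 = 178.562833
  W → negative
Point 3:
  Latitude: 3 + 35.085/60 = 3.584750
  N ⇒ keep positive
  Longitude: 46.186′ = 0.769767°; total 12.769767
  W → negative
Point 4:
  Latitude: split at 2 digits → 79° and 28.4051′; 79 + 28.4051/60 = 79.473418
  hemisphere S, so the sign is −
  Longitude: split at 3 digits → 173° and 30.975′; 173 + 30.975/60 = 173.516250
  hemisphere W, so the sign is −
Point 5:
  Lat: split at 2 digits → 14° and 22.4069′; 14 + 22.4069/60 = 14.373448
  S ⇒ negate
  Longitude: degrees = first 3 digits = 168, minutes = 47.28235; 168 + 47.28235/60 = 168.788039
  W → negative

1. -0.48174, -68.52167
2. 51.88250, -178.56283
3. 3.58475, -12.76977
4. -79.47342, -173.51625
5. -14.37345, -168.78804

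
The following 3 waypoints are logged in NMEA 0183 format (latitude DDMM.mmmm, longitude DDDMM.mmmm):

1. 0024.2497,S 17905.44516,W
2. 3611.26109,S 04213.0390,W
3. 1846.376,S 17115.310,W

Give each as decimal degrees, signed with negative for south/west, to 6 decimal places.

Point 1:
  Latitude: degrees = first 2 digits = 0, minutes = 24.2497; 0 + 24.2497/60 = 0.4041617
  hemisphere S, so the sign is −
  Lon: degrees = first 3 digits = 179, minutes = 5.44516; 179 + 5.44516/60 = 179.0907527
  W ⇒ negate
Point 2:
  Lat: degrees = first 2 digits = 36, minutes = 11.26109; 36 + 11.26109/60 = 36.1876848
  S ⇒ negate
  Lon: split at 3 digits → 042° and 13.039′; 42 + 13.039/60 = 42.2173167
  hemisphere W, so the sign is −
Point 3:
  Lat: split at 2 digits → 18° and 46.376′; 18 + 46.376/60 = 18.7729333
  S ⇒ negate
  λ: degrees = first 3 digits = 171, minutes = 15.31; 171 + 15.31/60 = 171.2551667
  W → negative

1. -0.404162, -179.090753
2. -36.187685, -42.217317
3. -18.772933, -171.255167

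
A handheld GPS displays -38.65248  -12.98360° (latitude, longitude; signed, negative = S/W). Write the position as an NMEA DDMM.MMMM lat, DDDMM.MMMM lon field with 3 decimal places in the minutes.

3839.149,S / 01259.016,W

Latitude is negative → S; |value| = 38.652480
φ: 38° + 0.652480 × 60 = 38° 39.14880′
Longitude is negative → W; |value| = 12.983600
λ: fractional part 0.983600 → 59.01600 minutes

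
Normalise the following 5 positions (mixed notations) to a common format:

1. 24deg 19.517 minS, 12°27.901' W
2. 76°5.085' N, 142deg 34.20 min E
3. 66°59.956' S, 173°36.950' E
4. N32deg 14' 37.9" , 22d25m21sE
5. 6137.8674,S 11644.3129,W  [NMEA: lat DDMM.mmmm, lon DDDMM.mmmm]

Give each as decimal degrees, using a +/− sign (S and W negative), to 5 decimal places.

1. -24.32528, -12.46502
2. 76.08475, 142.57000
3. -66.99927, 173.61583
4. 32.24386, 22.42250
5. -61.63112, -116.73855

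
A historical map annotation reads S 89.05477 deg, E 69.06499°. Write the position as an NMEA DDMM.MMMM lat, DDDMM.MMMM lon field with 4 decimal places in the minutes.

φ: fractional part 0.054770 → 3.286200 minutes
Longitude: fractional part 0.064990 → 3.899400 minutes

8903.2862,S / 06903.8994,E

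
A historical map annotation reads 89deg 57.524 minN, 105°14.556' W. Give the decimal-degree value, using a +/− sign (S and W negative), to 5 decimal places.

89.95873, -105.24260

φ: 57.524′ = 0.958733°; total 89.958733
N ⇒ keep positive
λ: 105 + 14.556/60 = 105.242600
hemisphere W, so the sign is −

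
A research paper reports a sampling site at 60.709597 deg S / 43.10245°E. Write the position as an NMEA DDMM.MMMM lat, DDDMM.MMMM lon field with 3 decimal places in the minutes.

Lat: 60° + 0.709597 × 60 = 60° 42.57582′
λ: 43° + 0.102450 × 60 = 43° 6.14700′

6042.576,S / 04306.147,E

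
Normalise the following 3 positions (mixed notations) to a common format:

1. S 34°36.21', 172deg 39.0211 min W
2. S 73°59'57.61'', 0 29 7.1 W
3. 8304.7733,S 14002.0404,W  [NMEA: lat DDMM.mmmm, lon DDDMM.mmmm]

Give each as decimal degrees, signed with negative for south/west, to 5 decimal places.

1. -34.60350, -172.65035
2. -73.99934, -0.48531
3. -83.07956, -140.03401

Point 1:
  Lat: 36.21′ = 0.603500°; total 34.603500
  S → negative
  Longitude: 172 + 39.0211/60 = 172.650352
  W → negative
Point 2:
  Latitude: 73 + 59/60 + 57.61/3600 = 73.999336
  S ⇒ negate
  Lon: 0° + 29/60 + 7.1/3600 = 0 + 0.483333 + 0.001972 = 0.485306
  hemisphere W, so the sign is −
Point 3:
  Latitude: degrees = first 2 digits = 83, minutes = 4.7733; 83 + 4.7733/60 = 83.079555
  hemisphere S, so the sign is −
  Lon: degrees = first 3 digits = 140, minutes = 2.0404; 140 + 2.0404/60 = 140.034007
  W ⇒ negate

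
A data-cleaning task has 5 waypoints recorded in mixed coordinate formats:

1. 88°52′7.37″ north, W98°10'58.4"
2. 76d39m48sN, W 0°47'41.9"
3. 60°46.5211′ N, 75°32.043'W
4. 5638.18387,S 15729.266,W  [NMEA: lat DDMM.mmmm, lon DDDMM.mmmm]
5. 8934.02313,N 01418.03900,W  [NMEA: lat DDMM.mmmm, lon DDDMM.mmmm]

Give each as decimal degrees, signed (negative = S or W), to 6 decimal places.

Point 1:
  φ: 88 + 52/60 + 7.37/3600 = 88.8687139
  N ⇒ keep positive
  Longitude: 98° + 10/60 + 58.4/3600 = 98 + 0.166667 + 0.016222 = 98.1828889
  W ⇒ negate
Point 2:
  Lat: 76 + 39/60 + 48/3600 = 76.6633333
  N → positive
  λ: 0 + 47/60 + 41.9/3600 = 0.7949722
  W ⇒ negate
Point 3:
  φ: 46.5211′ = 0.775352°; total 60.7753517
  N → positive
  λ: 32.043′ = 0.534050°; total 75.5340500
  W → negative
Point 4:
  Latitude: degrees = first 2 digits = 56, minutes = 38.18387; 56 + 38.18387/60 = 56.6363978
  S → negative
  Longitude: split at 3 digits → 157° and 29.266′; 157 + 29.266/60 = 157.4877667
  hemisphere W, so the sign is −
Point 5:
  Lat: degrees = first 2 digits = 89, minutes = 34.02313; 89 + 34.02313/60 = 89.5670522
  N ⇒ keep positive
  λ: split at 3 digits → 014° and 18.039′; 14 + 18.039/60 = 14.3006500
  hemisphere W, so the sign is −

1. 88.868714, -98.182889
2. 76.663333, -0.794972
3. 60.775352, -75.534050
4. -56.636398, -157.487767
5. 89.567052, -14.300650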